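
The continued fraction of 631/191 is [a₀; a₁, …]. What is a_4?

2

631 = 3·191 + 58   →  a_0 = 3
191 = 3·58 + 17   →  a_1 = 3
58 = 3·17 + 7   →  a_2 = 3
17 = 2·7 + 3   →  a_3 = 2
7 = 2·3 + 1   →  a_4 = 2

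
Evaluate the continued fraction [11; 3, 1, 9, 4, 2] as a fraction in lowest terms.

Fold from the inside: start with 2/1.
  4 + 1/2 = 9/2
  9 + 2/9 = 83/9
  1 + 9/83 = 92/83
  3 + 83/92 = 359/92
  11 + 92/359 = 4041/359

4041/359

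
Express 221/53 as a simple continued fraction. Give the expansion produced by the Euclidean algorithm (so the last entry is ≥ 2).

221 = 4·53 + 9
53 = 5·9 + 8
9 = 1·8 + 1
8 = 8·1 + 0  (stop)
So 221/53 = [4; 5, 1, 8].

[4; 5, 1, 8]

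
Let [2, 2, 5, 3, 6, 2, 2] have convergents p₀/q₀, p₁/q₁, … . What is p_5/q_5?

Using pₖ = aₖpₖ₋₁ + pₖ₋₂, qₖ = aₖqₖ₋₁ + qₖ₋₂ (with p₋₁=1, p₋₂=0, q₋₁=0, q₋₂=1):
  k=0: a=2, p=2, q=1
  k=1: a=2, p=5, q=2
  k=2: a=5, p=27, q=11
  k=3: a=3, p=86, q=35
  k=4: a=6, p=543, q=221
  k=5: a=2, p=1172, q=477

1172/477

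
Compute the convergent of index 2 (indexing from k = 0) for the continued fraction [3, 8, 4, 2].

Using pₖ = aₖpₖ₋₁ + pₖ₋₂, qₖ = aₖqₖ₋₁ + qₖ₋₂ (with p₋₁=1, p₋₂=0, q₋₁=0, q₋₂=1):
  k=0: a=3, p=3, q=1
  k=1: a=8, p=25, q=8
  k=2: a=4, p=103, q=33

103/33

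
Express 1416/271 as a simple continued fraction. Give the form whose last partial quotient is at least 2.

1416 = 5×271 + 61
271 = 4×61 + 27
61 = 2×27 + 7
27 = 3×7 + 6
7 = 1×6 + 1
6 = 6×1 + 0  (stop)
So 1416/271 = [5; 4, 2, 3, 1, 6].

[5; 4, 2, 3, 1, 6]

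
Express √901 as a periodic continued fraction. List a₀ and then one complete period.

[30; 60]

a₀ = ⌊√901⌋ = 30.
With m₀=0, d₀=1 and mₖ₊₁ = dₖaₖ − mₖ, dₖ₊₁ = (n − mₖ₊₁²)/dₖ, aₖ₊₁ = ⌊(a₀+mₖ₊₁)/dₖ₊₁⌋:
  k=1: m=30, d=1, a=60
d=1 and a=2a₀=60 at k=1, so the next step gives (m, d) = (30, 1) again — its k=1 value — and the period has length 1.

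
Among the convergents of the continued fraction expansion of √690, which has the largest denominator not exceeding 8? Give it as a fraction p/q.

105/4

√690 = [26; 3, 1, 2, 1, 3, 52, …] (period length 6).
Convergents:
  p_0/q_0 = 26/1
  p_1/q_1 = 79/3
  p_2/q_2 = 105/4
  p_3/q_3 = 289/11
q_2 = 4 ≤ 8 < 11 = q_3, so the answer is 105/4.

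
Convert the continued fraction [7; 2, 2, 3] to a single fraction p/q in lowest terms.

126/17

Using pₖ = aₖpₖ₋₁ + pₖ₋₂ and qₖ = aₖqₖ₋₁ + qₖ₋₂:
  k=0: a=7, p=7, q=1
  k=1: a=2, p=15, q=2
  k=2: a=2, p=37, q=5
  k=3: a=3, p=126, q=17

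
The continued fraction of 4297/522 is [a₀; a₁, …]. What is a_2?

3

4297 = 8·522 + 121   →  a_0 = 8
522 = 4·121 + 38   →  a_1 = 4
121 = 3·38 + 7   →  a_2 = 3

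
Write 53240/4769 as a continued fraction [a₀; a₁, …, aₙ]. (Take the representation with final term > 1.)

[11; 6, 9, 2, 2, 3, 1, 3]

53240 = 11*4769 + 781
4769 = 6*781 + 83
781 = 9*83 + 34
83 = 2*34 + 15
34 = 2*15 + 4
15 = 3*4 + 3
4 = 1*3 + 1
3 = 3*1 + 0  (stop)
So 53240/4769 = [11; 6, 9, 2, 2, 3, 1, 3].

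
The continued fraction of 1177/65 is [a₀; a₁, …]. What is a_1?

1177 = 18·65 + 7   →  a_0 = 18
65 = 9·7 + 2   →  a_1 = 9

9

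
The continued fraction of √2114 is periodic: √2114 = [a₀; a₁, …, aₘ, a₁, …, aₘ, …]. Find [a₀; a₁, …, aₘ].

[45; 1, 44, 1, 90]

a₀ = ⌊√2114⌋ = 45.
With m₀=0, d₀=1 and mₖ₊₁ = dₖaₖ − mₖ, dₖ₊₁ = (n − mₖ₊₁²)/dₖ, aₖ₊₁ = ⌊(a₀+mₖ₊₁)/dₖ₊₁⌋:
  k=1: m=45, d=89, a=1
  k=2: m=44, d=2, a=44
  k=3: m=44, d=89, a=1
  k=4: m=45, d=1, a=90
d=1 and a=2a₀=90 at k=4, so the next step gives (m, d) = (45, 89) again — its k=1 value — and the period has length 4.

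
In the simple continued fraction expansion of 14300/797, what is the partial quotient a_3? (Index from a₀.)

3

14300 = 17·797 + 751   →  a_0 = 17
797 = 1·751 + 46   →  a_1 = 1
751 = 16·46 + 15   →  a_2 = 16
46 = 3·15 + 1   →  a_3 = 3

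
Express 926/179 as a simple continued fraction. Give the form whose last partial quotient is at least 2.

926 = 5×179 + 31
179 = 5×31 + 24
31 = 1×24 + 7
24 = 3×7 + 3
7 = 2×3 + 1
3 = 3×1 + 0  (stop)
So 926/179 = [5; 5, 1, 3, 2, 3].

[5; 5, 1, 3, 2, 3]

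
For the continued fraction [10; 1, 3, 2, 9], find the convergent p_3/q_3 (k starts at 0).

97/9

Using pₖ = aₖpₖ₋₁ + pₖ₋₂, qₖ = aₖqₖ₋₁ + qₖ₋₂ (with p₋₁=1, p₋₂=0, q₋₁=0, q₋₂=1):
  k=0: a=10, p=10, q=1
  k=1: a=1, p=11, q=1
  k=2: a=3, p=43, q=4
  k=3: a=2, p=97, q=9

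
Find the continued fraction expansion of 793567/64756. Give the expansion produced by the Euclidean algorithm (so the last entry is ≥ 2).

793567 = 12*64756 + 16495
64756 = 3*16495 + 15271
16495 = 1*15271 + 1224
15271 = 12*1224 + 583
1224 = 2*583 + 58
583 = 10*58 + 3
58 = 19*3 + 1
3 = 3*1 + 0  (stop)
So 793567/64756 = [12; 3, 1, 12, 2, 10, 19, 3].

[12; 3, 1, 12, 2, 10, 19, 3]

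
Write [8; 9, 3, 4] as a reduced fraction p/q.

Fold from the inside: start with 4/1.
  3 + 1/4 = 13/4
  9 + 4/13 = 121/13
  8 + 13/121 = 981/121

981/121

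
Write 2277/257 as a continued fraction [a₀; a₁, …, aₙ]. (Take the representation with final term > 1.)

2277 = 8·257 + 221
257 = 1·221 + 36
221 = 6·36 + 5
36 = 7·5 + 1
5 = 5·1 + 0  (stop)
So 2277/257 = [8; 1, 6, 7, 5].

[8; 1, 6, 7, 5]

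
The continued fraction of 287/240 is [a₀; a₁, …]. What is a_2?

9

287 = 1·240 + 47   →  a_0 = 1
240 = 5·47 + 5   →  a_1 = 5
47 = 9·5 + 2   →  a_2 = 9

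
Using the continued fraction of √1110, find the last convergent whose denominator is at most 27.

√1110 = [33; 3, 6, 3, 66, …] (period length 4).
Convergents:
  p_0/q_0 = 33/1
  p_1/q_1 = 100/3
  p_2/q_2 = 633/19
  p_3/q_3 = 1999/60
q_2 = 19 ≤ 27 < 60 = q_3, so the answer is 633/19.

633/19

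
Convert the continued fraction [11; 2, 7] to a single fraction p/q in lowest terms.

172/15

Using pₖ = aₖpₖ₋₁ + pₖ₋₂ and qₖ = aₖqₖ₋₁ + qₖ₋₂:
  k=0: a=11, p=11, q=1
  k=1: a=2, p=23, q=2
  k=2: a=7, p=172, q=15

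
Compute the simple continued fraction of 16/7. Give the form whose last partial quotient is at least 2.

16 = 2*7 + 2
7 = 3*2 + 1
2 = 2*1 + 0  (stop)
So 16/7 = [2; 3, 2].

[2; 3, 2]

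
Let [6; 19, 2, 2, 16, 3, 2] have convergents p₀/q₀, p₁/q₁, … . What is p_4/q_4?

Using pₖ = aₖpₖ₋₁ + pₖ₋₂, qₖ = aₖqₖ₋₁ + qₖ₋₂ (with p₋₁=1, p₋₂=0, q₋₁=0, q₋₂=1):
  k=0: a=6, p=6, q=1
  k=1: a=19, p=115, q=19
  k=2: a=2, p=236, q=39
  k=3: a=2, p=587, q=97
  k=4: a=16, p=9628, q=1591

9628/1591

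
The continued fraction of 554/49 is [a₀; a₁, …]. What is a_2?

3

554 = 11·49 + 15   →  a_0 = 11
49 = 3·15 + 4   →  a_1 = 3
15 = 3·4 + 3   →  a_2 = 3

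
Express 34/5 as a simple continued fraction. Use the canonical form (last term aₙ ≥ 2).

[6; 1, 4]

34 = 6×5 + 4
5 = 1×4 + 1
4 = 4×1 + 0  (stop)
So 34/5 = [6; 1, 4].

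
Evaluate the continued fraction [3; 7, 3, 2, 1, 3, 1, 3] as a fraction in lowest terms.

Using pₖ = aₖpₖ₋₁ + pₖ₋₂ and qₖ = aₖqₖ₋₁ + qₖ₋₂:
  k=0: a=3, p=3, q=1
  k=1: a=7, p=22, q=7
  k=2: a=3, p=69, q=22
  k=3: a=2, p=160, q=51
  k=4: a=1, p=229, q=73
  k=5: a=3, p=847, q=270
  k=6: a=1, p=1076, q=343
  k=7: a=3, p=4075, q=1299

4075/1299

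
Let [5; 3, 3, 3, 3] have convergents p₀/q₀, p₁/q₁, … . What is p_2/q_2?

Using pₖ = aₖpₖ₋₁ + pₖ₋₂, qₖ = aₖqₖ₋₁ + qₖ₋₂ (with p₋₁=1, p₋₂=0, q₋₁=0, q₋₂=1):
  k=0: a=5, p=5, q=1
  k=1: a=3, p=16, q=3
  k=2: a=3, p=53, q=10

53/10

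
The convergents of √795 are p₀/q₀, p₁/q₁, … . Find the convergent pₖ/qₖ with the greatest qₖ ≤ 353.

√795 = [28; 5, 9, 5, 56, …] (period length 4).
Convergents:
  p_0/q_0 = 28/1
  p_1/q_1 = 141/5
  p_2/q_2 = 1297/46
  p_3/q_3 = 6626/235
  p_4/q_4 = 372353/13206
q_3 = 235 ≤ 353 < 13206 = q_4, so the answer is 6626/235.

6626/235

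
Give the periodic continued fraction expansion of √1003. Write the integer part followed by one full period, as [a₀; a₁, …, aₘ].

[31; 1, 2, 31, 2, 1, 62]

a₀ = ⌊√1003⌋ = 31.
With m₀=0, d₀=1 and mₖ₊₁ = dₖaₖ − mₖ, dₖ₊₁ = (n − mₖ₊₁²)/dₖ, aₖ₊₁ = ⌊(a₀+mₖ₊₁)/dₖ₊₁⌋:
  k=1: m=31, d=42, a=1
  k=2: m=11, d=21, a=2
  k=3: m=31, d=2, a=31
  k=4: m=31, d=21, a=2
  k=5: m=11, d=42, a=1
  k=6: m=31, d=1, a=62
d=1 and a=2a₀=62 at k=6, so the next step gives (m, d) = (31, 42) again — its k=1 value — and the period has length 6.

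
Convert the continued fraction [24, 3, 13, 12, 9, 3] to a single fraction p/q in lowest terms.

331891/13644

Fold from the inside: start with 3/1.
  9 + 1/3 = 28/3
  12 + 3/28 = 339/28
  13 + 28/339 = 4435/339
  3 + 339/4435 = 13644/4435
  24 + 4435/13644 = 331891/13644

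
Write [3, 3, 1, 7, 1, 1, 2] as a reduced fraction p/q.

544/167

Fold from the inside: start with 2/1.
  1 + 1/2 = 3/2
  1 + 2/3 = 5/3
  7 + 3/5 = 38/5
  1 + 5/38 = 43/38
  3 + 38/43 = 167/43
  3 + 43/167 = 544/167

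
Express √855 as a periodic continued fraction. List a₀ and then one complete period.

a₀ = ⌊√855⌋ = 29.
With m₀=0, d₀=1 and mₖ₊₁ = dₖaₖ − mₖ, dₖ₊₁ = (n − mₖ₊₁²)/dₖ, aₖ₊₁ = ⌊(a₀+mₖ₊₁)/dₖ₊₁⌋:
  k=1: m=29, d=14, a=4
  k=2: m=27, d=9, a=6
  k=3: m=27, d=14, a=4
  k=4: m=29, d=1, a=58
d=1 and a=2a₀=58 at k=4, so the next step gives (m, d) = (29, 14) again — its k=1 value — and the period has length 4.

[29; 4, 6, 4, 58]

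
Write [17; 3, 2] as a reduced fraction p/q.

121/7

Fold from the inside: start with 2/1.
  3 + 1/2 = 7/2
  17 + 2/7 = 121/7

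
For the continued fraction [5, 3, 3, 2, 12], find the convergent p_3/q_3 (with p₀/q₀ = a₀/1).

Using pₖ = aₖpₖ₋₁ + pₖ₋₂, qₖ = aₖqₖ₋₁ + qₖ₋₂ (with p₋₁=1, p₋₂=0, q₋₁=0, q₋₂=1):
  k=0: a=5, p=5, q=1
  k=1: a=3, p=16, q=3
  k=2: a=3, p=53, q=10
  k=3: a=2, p=122, q=23

122/23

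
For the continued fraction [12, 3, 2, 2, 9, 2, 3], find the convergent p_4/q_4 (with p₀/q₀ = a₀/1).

Using pₖ = aₖpₖ₋₁ + pₖ₋₂, qₖ = aₖqₖ₋₁ + qₖ₋₂ (with p₋₁=1, p₋₂=0, q₋₁=0, q₋₂=1):
  k=0: a=12, p=12, q=1
  k=1: a=3, p=37, q=3
  k=2: a=2, p=86, q=7
  k=3: a=2, p=209, q=17
  k=4: a=9, p=1967, q=160

1967/160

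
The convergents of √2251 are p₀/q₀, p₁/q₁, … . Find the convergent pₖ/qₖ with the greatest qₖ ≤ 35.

427/9

√2251 = [47; 2, 4, 47, 4, 2, 94, …] (period length 6).
Convergents:
  p_0/q_0 = 47/1
  p_1/q_1 = 95/2
  p_2/q_2 = 427/9
  p_3/q_3 = 20164/425
q_2 = 9 ≤ 35 < 425 = q_3, so the answer is 427/9.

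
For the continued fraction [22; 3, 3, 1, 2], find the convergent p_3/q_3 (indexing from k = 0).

290/13

Using pₖ = aₖpₖ₋₁ + pₖ₋₂, qₖ = aₖqₖ₋₁ + qₖ₋₂ (with p₋₁=1, p₋₂=0, q₋₁=0, q₋₂=1):
  k=0: a=22, p=22, q=1
  k=1: a=3, p=67, q=3
  k=2: a=3, p=223, q=10
  k=3: a=1, p=290, q=13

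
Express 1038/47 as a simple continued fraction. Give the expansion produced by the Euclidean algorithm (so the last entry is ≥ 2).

1038 = 22*47 + 4
47 = 11*4 + 3
4 = 1*3 + 1
3 = 3*1 + 0  (stop)
So 1038/47 = [22; 11, 1, 3].

[22; 11, 1, 3]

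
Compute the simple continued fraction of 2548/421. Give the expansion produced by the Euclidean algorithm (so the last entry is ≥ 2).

[6; 19, 7, 3]

2548 = 6·421 + 22
421 = 19·22 + 3
22 = 7·3 + 1
3 = 3·1 + 0  (stop)
So 2548/421 = [6; 19, 7, 3].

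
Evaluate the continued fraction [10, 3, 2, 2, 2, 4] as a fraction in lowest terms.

1863/181

Using pₖ = aₖpₖ₋₁ + pₖ₋₂ and qₖ = aₖqₖ₋₁ + qₖ₋₂:
  k=0: a=10, p=10, q=1
  k=1: a=3, p=31, q=3
  k=2: a=2, p=72, q=7
  k=3: a=2, p=175, q=17
  k=4: a=2, p=422, q=41
  k=5: a=4, p=1863, q=181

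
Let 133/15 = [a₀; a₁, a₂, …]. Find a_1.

133 = 8·15 + 13   →  a_0 = 8
15 = 1·13 + 2   →  a_1 = 1

1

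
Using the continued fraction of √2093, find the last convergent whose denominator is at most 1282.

50187/1097

√2093 = [45; 1, 2, 1, 90, …] (period length 4).
Convergents:
  p_0/q_0 = 45/1
  p_1/q_1 = 46/1
  p_2/q_2 = 137/3
  p_3/q_3 = 183/4
  p_4/q_4 = 16607/363
  p_5/q_5 = 16790/367
  p_6/q_6 = 50187/1097
  p_7/q_7 = 66977/1464
q_6 = 1097 ≤ 1282 < 1464 = q_7, so the answer is 50187/1097.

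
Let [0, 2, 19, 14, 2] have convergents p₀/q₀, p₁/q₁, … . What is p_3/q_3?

Using pₖ = aₖpₖ₋₁ + pₖ₋₂, qₖ = aₖqₖ₋₁ + qₖ₋₂ (with p₋₁=1, p₋₂=0, q₋₁=0, q₋₂=1):
  k=0: a=0, p=0, q=1
  k=1: a=2, p=1, q=2
  k=2: a=19, p=19, q=39
  k=3: a=14, p=267, q=548

267/548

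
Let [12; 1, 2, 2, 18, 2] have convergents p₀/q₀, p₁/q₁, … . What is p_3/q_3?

Using pₖ = aₖpₖ₋₁ + pₖ₋₂, qₖ = aₖqₖ₋₁ + qₖ₋₂ (with p₋₁=1, p₋₂=0, q₋₁=0, q₋₂=1):
  k=0: a=12, p=12, q=1
  k=1: a=1, p=13, q=1
  k=2: a=2, p=38, q=3
  k=3: a=2, p=89, q=7

89/7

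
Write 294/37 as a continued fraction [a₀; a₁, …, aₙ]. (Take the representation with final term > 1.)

294 = 7·37 + 35
37 = 1·35 + 2
35 = 17·2 + 1
2 = 2·1 + 0  (stop)
So 294/37 = [7; 1, 17, 2].

[7; 1, 17, 2]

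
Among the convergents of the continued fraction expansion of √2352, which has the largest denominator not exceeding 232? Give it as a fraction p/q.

√2352 = [48; 2, 96, …] (period length 2).
Convergents:
  p_0/q_0 = 48/1
  p_1/q_1 = 97/2
  p_2/q_2 = 9360/193
  p_3/q_3 = 18817/388
q_2 = 193 ≤ 232 < 388 = q_3, so the answer is 9360/193.

9360/193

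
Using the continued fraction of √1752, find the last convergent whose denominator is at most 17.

293/7

√1752 = [41; 1, 5, 1, 82, …] (period length 4).
Convergents:
  p_0/q_0 = 41/1
  p_1/q_1 = 42/1
  p_2/q_2 = 251/6
  p_3/q_3 = 293/7
  p_4/q_4 = 24277/580
q_3 = 7 ≤ 17 < 580 = q_4, so the answer is 293/7.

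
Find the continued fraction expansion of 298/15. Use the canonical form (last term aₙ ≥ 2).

[19; 1, 6, 2]

298 = 19·15 + 13
15 = 1·13 + 2
13 = 6·2 + 1
2 = 2·1 + 0  (stop)
So 298/15 = [19; 1, 6, 2].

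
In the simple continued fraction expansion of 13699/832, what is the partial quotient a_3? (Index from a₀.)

1

13699 = 16·832 + 387   →  a_0 = 16
832 = 2·387 + 58   →  a_1 = 2
387 = 6·58 + 39   →  a_2 = 6
58 = 1·39 + 19   →  a_3 = 1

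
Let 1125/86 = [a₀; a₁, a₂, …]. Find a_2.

3

1125 = 13·86 + 7   →  a_0 = 13
86 = 12·7 + 2   →  a_1 = 12
7 = 3·2 + 1   →  a_2 = 3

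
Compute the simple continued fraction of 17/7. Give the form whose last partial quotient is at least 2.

17 = 2·7 + 3
7 = 2·3 + 1
3 = 3·1 + 0  (stop)
So 17/7 = [2; 2, 3].

[2; 2, 3]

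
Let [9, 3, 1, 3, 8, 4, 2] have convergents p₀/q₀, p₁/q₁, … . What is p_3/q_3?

139/15

Using pₖ = aₖpₖ₋₁ + pₖ₋₂, qₖ = aₖqₖ₋₁ + qₖ₋₂ (with p₋₁=1, p₋₂=0, q₋₁=0, q₋₂=1):
  k=0: a=9, p=9, q=1
  k=1: a=3, p=28, q=3
  k=2: a=1, p=37, q=4
  k=3: a=3, p=139, q=15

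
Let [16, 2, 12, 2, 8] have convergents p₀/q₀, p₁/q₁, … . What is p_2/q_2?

412/25

Using pₖ = aₖpₖ₋₁ + pₖ₋₂, qₖ = aₖqₖ₋₁ + qₖ₋₂ (with p₋₁=1, p₋₂=0, q₋₁=0, q₋₂=1):
  k=0: a=16, p=16, q=1
  k=1: a=2, p=33, q=2
  k=2: a=12, p=412, q=25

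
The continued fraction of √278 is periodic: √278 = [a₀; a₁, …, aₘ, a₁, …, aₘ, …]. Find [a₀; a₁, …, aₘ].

a₀ = ⌊√278⌋ = 16.
With m₀=0, d₀=1 and mₖ₊₁ = dₖaₖ − mₖ, dₖ₊₁ = (n − mₖ₊₁²)/dₖ, aₖ₊₁ = ⌊(a₀+mₖ₊₁)/dₖ₊₁⌋:
  k=1: m=16, d=22, a=1
  k=2: m=6, d=11, a=2
  k=3: m=16, d=2, a=16
  k=4: m=16, d=11, a=2
  k=5: m=6, d=22, a=1
  k=6: m=16, d=1, a=32
d=1 and a=2a₀=32 at k=6, so the next step gives (m, d) = (16, 22) again — its k=1 value — and the period has length 6.

[16; 1, 2, 16, 2, 1, 32]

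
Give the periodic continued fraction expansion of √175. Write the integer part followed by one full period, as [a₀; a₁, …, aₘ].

[13; 4, 2, 1, 2, 4, 26]

a₀ = ⌊√175⌋ = 13.
With m₀=0, d₀=1 and mₖ₊₁ = dₖaₖ − mₖ, dₖ₊₁ = (n − mₖ₊₁²)/dₖ, aₖ₊₁ = ⌊(a₀+mₖ₊₁)/dₖ₊₁⌋:
  k=1: m=13, d=6, a=4
  k=2: m=11, d=9, a=2
  k=3: m=7, d=14, a=1
  k=4: m=7, d=9, a=2
  k=5: m=11, d=6, a=4
  k=6: m=13, d=1, a=26
d=1 and a=2a₀=26 at k=6, so the next step gives (m, d) = (13, 6) again — its k=1 value — and the period has length 6.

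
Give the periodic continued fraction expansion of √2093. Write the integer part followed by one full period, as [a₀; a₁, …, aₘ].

a₀ = ⌊√2093⌋ = 45.
With m₀=0, d₀=1 and mₖ₊₁ = dₖaₖ − mₖ, dₖ₊₁ = (n − mₖ₊₁²)/dₖ, aₖ₊₁ = ⌊(a₀+mₖ₊₁)/dₖ₊₁⌋:
  k=1: m=45, d=68, a=1
  k=2: m=23, d=23, a=2
  k=3: m=23, d=68, a=1
  k=4: m=45, d=1, a=90
d=1 and a=2a₀=90 at k=4, so the next step gives (m, d) = (45, 68) again — its k=1 value — and the period has length 4.

[45; 1, 2, 1, 90]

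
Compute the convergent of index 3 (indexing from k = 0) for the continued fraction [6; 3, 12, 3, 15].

721/114

Using pₖ = aₖpₖ₋₁ + pₖ₋₂, qₖ = aₖqₖ₋₁ + qₖ₋₂ (with p₋₁=1, p₋₂=0, q₋₁=0, q₋₂=1):
  k=0: a=6, p=6, q=1
  k=1: a=3, p=19, q=3
  k=2: a=12, p=234, q=37
  k=3: a=3, p=721, q=114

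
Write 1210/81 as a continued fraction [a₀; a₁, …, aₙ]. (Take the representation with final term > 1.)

1210 = 14×81 + 76
81 = 1×76 + 5
76 = 15×5 + 1
5 = 5×1 + 0  (stop)
So 1210/81 = [14; 1, 15, 5].

[14; 1, 15, 5]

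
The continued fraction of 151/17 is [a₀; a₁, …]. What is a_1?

151 = 8·17 + 15   →  a_0 = 8
17 = 1·15 + 2   →  a_1 = 1

1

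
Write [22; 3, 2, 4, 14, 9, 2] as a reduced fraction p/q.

Using pₖ = aₖpₖ₋₁ + pₖ₋₂ and qₖ = aₖqₖ₋₁ + qₖ₋₂:
  k=0: a=22, p=22, q=1
  k=1: a=3, p=67, q=3
  k=2: a=2, p=156, q=7
  k=3: a=4, p=691, q=31
  k=4: a=14, p=9830, q=441
  k=5: a=9, p=89161, q=4000
  k=6: a=2, p=188152, q=8441

188152/8441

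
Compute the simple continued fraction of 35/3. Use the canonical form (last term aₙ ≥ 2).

35 = 11·3 + 2
3 = 1·2 + 1
2 = 2·1 + 0  (stop)
So 35/3 = [11; 1, 2].

[11; 1, 2]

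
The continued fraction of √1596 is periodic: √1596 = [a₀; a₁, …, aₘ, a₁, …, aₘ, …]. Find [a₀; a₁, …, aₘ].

[39; 1, 18, 1, 78]

a₀ = ⌊√1596⌋ = 39.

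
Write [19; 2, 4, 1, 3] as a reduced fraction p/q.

Fold from the inside: start with 3/1.
  1 + 1/3 = 4/3
  4 + 3/4 = 19/4
  2 + 4/19 = 42/19
  19 + 19/42 = 817/42

817/42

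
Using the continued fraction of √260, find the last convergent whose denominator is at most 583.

4144/257

√260 = [16; 8, 32, …] (period length 2).
Convergents:
  p_0/q_0 = 16/1
  p_1/q_1 = 129/8
  p_2/q_2 = 4144/257
  p_3/q_3 = 33281/2064
q_2 = 257 ≤ 583 < 2064 = q_3, so the answer is 4144/257.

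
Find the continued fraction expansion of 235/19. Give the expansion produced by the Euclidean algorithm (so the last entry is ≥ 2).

[12; 2, 1, 2, 2]

235 = 12×19 + 7
19 = 2×7 + 5
7 = 1×5 + 2
5 = 2×2 + 1
2 = 2×1 + 0  (stop)
So 235/19 = [12; 2, 1, 2, 2].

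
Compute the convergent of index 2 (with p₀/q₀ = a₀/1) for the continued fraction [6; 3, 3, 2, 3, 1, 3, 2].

63/10

Using pₖ = aₖpₖ₋₁ + pₖ₋₂, qₖ = aₖqₖ₋₁ + qₖ₋₂ (with p₋₁=1, p₋₂=0, q₋₁=0, q₋₂=1):
  k=0: a=6, p=6, q=1
  k=1: a=3, p=19, q=3
  k=2: a=3, p=63, q=10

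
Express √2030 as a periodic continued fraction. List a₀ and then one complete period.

a₀ = ⌊√2030⌋ = 45.
With m₀=0, d₀=1 and mₖ₊₁ = dₖaₖ − mₖ, dₖ₊₁ = (n − mₖ₊₁²)/dₖ, aₖ₊₁ = ⌊(a₀+mₖ₊₁)/dₖ₊₁⌋:
  k=1: m=45, d=5, a=18
  k=2: m=45, d=1, a=90
d=1 and a=2a₀=90 at k=2, so the next step gives (m, d) = (45, 5) again — its k=1 value — and the period has length 2.

[45; 18, 90]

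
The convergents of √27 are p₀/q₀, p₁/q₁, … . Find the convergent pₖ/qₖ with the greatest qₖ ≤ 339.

1351/260

√27 = [5; 5, 10, …] (period length 2).
Convergents:
  p_0/q_0 = 5/1
  p_1/q_1 = 26/5
  p_2/q_2 = 265/51
  p_3/q_3 = 1351/260
  p_4/q_4 = 13775/2651
q_3 = 260 ≤ 339 < 2651 = q_4, so the answer is 1351/260.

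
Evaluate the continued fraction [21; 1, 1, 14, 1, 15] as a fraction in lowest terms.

10629/494

Using pₖ = aₖpₖ₋₁ + pₖ₋₂ and qₖ = aₖqₖ₋₁ + qₖ₋₂:
  k=0: a=21, p=21, q=1
  k=1: a=1, p=22, q=1
  k=2: a=1, p=43, q=2
  k=3: a=14, p=624, q=29
  k=4: a=1, p=667, q=31
  k=5: a=15, p=10629, q=494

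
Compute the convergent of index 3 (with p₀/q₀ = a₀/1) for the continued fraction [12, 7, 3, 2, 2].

Using pₖ = aₖpₖ₋₁ + pₖ₋₂, qₖ = aₖqₖ₋₁ + qₖ₋₂ (with p₋₁=1, p₋₂=0, q₋₁=0, q₋₂=1):
  k=0: a=12, p=12, q=1
  k=1: a=7, p=85, q=7
  k=2: a=3, p=267, q=22
  k=3: a=2, p=619, q=51

619/51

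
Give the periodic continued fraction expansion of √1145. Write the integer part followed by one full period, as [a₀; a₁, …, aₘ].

a₀ = ⌊√1145⌋ = 33.

[33; 1, 5, 5, 1, 66]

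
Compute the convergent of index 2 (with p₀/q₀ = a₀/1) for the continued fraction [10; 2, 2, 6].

52/5

Using pₖ = aₖpₖ₋₁ + pₖ₋₂, qₖ = aₖqₖ₋₁ + qₖ₋₂ (with p₋₁=1, p₋₂=0, q₋₁=0, q₋₂=1):
  k=0: a=10, p=10, q=1
  k=1: a=2, p=21, q=2
  k=2: a=2, p=52, q=5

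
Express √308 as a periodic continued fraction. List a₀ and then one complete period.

[17; 1, 1, 4, 1, 1, 34]

a₀ = ⌊√308⌋ = 17.
With m₀=0, d₀=1 and mₖ₊₁ = dₖaₖ − mₖ, dₖ₊₁ = (n − mₖ₊₁²)/dₖ, aₖ₊₁ = ⌊(a₀+mₖ₊₁)/dₖ₊₁⌋:
  k=1: m=17, d=19, a=1
  k=2: m=2, d=16, a=1
  k=3: m=14, d=7, a=4
  k=4: m=14, d=16, a=1
  k=5: m=2, d=19, a=1
  k=6: m=17, d=1, a=34
d=1 and a=2a₀=34 at k=6, so the next step gives (m, d) = (17, 19) again — its k=1 value — and the period has length 6.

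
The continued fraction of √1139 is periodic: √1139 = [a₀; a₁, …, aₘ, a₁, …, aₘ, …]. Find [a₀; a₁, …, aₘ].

[33; 1, 2, 1, 66]

a₀ = ⌊√1139⌋ = 33.
With m₀=0, d₀=1 and mₖ₊₁ = dₖaₖ − mₖ, dₖ₊₁ = (n − mₖ₊₁²)/dₖ, aₖ₊₁ = ⌊(a₀+mₖ₊₁)/dₖ₊₁⌋:
  k=1: m=33, d=50, a=1
  k=2: m=17, d=17, a=2
  k=3: m=17, d=50, a=1
  k=4: m=33, d=1, a=66
d=1 and a=2a₀=66 at k=4, so the next step gives (m, d) = (33, 50) again — its k=1 value — and the period has length 4.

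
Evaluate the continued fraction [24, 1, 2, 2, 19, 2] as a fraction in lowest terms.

6895/279

Fold from the inside: start with 2/1.
  19 + 1/2 = 39/2
  2 + 2/39 = 80/39
  2 + 39/80 = 199/80
  1 + 80/199 = 279/199
  24 + 199/279 = 6895/279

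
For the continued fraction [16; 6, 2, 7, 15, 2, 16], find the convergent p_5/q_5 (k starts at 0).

48997/3033

Using pₖ = aₖpₖ₋₁ + pₖ₋₂, qₖ = aₖqₖ₋₁ + qₖ₋₂ (with p₋₁=1, p₋₂=0, q₋₁=0, q₋₂=1):
  k=0: a=16, p=16, q=1
  k=1: a=6, p=97, q=6
  k=2: a=2, p=210, q=13
  k=3: a=7, p=1567, q=97
  k=4: a=15, p=23715, q=1468
  k=5: a=2, p=48997, q=3033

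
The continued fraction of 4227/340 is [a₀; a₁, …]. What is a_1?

2

4227 = 12·340 + 147   →  a_0 = 12
340 = 2·147 + 46   →  a_1 = 2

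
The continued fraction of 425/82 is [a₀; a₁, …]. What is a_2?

425 = 5·82 + 15   →  a_0 = 5
82 = 5·15 + 7   →  a_1 = 5
15 = 2·7 + 1   →  a_2 = 2

2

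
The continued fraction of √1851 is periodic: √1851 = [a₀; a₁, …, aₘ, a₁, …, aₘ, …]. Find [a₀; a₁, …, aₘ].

a₀ = ⌊√1851⌋ = 43.
With m₀=0, d₀=1 and mₖ₊₁ = dₖaₖ − mₖ, dₖ₊₁ = (n − mₖ₊₁²)/dₖ, aₖ₊₁ = ⌊(a₀+mₖ₊₁)/dₖ₊₁⌋:
  k=1: m=43, d=2, a=43
  k=2: m=43, d=1, a=86
d=1 and a=2a₀=86 at k=2, so the next step gives (m, d) = (43, 2) again — its k=1 value — and the period has length 2.

[43; 43, 86]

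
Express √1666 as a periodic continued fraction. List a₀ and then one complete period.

[40; 1, 4, 2, 4, 1, 80]

a₀ = ⌊√1666⌋ = 40.
With m₀=0, d₀=1 and mₖ₊₁ = dₖaₖ − mₖ, dₖ₊₁ = (n − mₖ₊₁²)/dₖ, aₖ₊₁ = ⌊(a₀+mₖ₊₁)/dₖ₊₁⌋:
  k=1: m=40, d=66, a=1
  k=2: m=26, d=15, a=4
  k=3: m=34, d=34, a=2
  k=4: m=34, d=15, a=4
  k=5: m=26, d=66, a=1
  k=6: m=40, d=1, a=80
d=1 and a=2a₀=80 at k=6, so the next step gives (m, d) = (40, 66) again — its k=1 value — and the period has length 6.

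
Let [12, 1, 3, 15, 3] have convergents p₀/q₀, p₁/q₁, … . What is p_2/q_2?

51/4

Using pₖ = aₖpₖ₋₁ + pₖ₋₂, qₖ = aₖqₖ₋₁ + qₖ₋₂ (with p₋₁=1, p₋₂=0, q₋₁=0, q₋₂=1):
  k=0: a=12, p=12, q=1
  k=1: a=1, p=13, q=1
  k=2: a=3, p=51, q=4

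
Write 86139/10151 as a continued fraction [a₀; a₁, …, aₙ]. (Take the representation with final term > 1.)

86139 = 8*10151 + 4931
10151 = 2*4931 + 289
4931 = 17*289 + 18
289 = 16*18 + 1
18 = 18*1 + 0  (stop)
So 86139/10151 = [8; 2, 17, 16, 18].

[8; 2, 17, 16, 18]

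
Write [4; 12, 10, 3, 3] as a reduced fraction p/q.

5087/1246

Fold from the inside: start with 3/1.
  3 + 1/3 = 10/3
  10 + 3/10 = 103/10
  12 + 10/103 = 1246/103
  4 + 103/1246 = 5087/1246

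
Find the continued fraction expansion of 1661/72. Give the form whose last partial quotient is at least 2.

[23; 14, 2, 2]

1661 = 23×72 + 5
72 = 14×5 + 2
5 = 2×2 + 1
2 = 2×1 + 0  (stop)
So 1661/72 = [23; 14, 2, 2].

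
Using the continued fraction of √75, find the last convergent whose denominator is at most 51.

433/50

√75 = [8; 1, 1, 1, 16, …] (period length 4).
Convergents:
  p_0/q_0 = 8/1
  p_1/q_1 = 9/1
  p_2/q_2 = 17/2
  p_3/q_3 = 26/3
  p_4/q_4 = 433/50
  p_5/q_5 = 459/53
q_4 = 50 ≤ 51 < 53 = q_5, so the answer is 433/50.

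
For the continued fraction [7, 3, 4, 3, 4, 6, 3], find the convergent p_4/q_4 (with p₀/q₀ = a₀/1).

Using pₖ = aₖpₖ₋₁ + pₖ₋₂, qₖ = aₖqₖ₋₁ + qₖ₋₂ (with p₋₁=1, p₋₂=0, q₋₁=0, q₋₂=1):
  k=0: a=7, p=7, q=1
  k=1: a=3, p=22, q=3
  k=2: a=4, p=95, q=13
  k=3: a=3, p=307, q=42
  k=4: a=4, p=1323, q=181

1323/181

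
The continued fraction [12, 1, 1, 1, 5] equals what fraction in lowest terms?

Using pₖ = aₖpₖ₋₁ + pₖ₋₂ and qₖ = aₖqₖ₋₁ + qₖ₋₂:
  k=0: a=12, p=12, q=1
  k=1: a=1, p=13, q=1
  k=2: a=1, p=25, q=2
  k=3: a=1, p=38, q=3
  k=4: a=5, p=215, q=17

215/17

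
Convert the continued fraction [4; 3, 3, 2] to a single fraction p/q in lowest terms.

99/23

Fold from the inside: start with 2/1.
  3 + 1/2 = 7/2
  3 + 2/7 = 23/7
  4 + 7/23 = 99/23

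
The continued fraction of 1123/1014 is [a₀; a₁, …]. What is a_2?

1123 = 1·1014 + 109   →  a_0 = 1
1014 = 9·109 + 33   →  a_1 = 9
109 = 3·33 + 10   →  a_2 = 3

3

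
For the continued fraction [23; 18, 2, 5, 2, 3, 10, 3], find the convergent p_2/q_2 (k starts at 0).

853/37

Using pₖ = aₖpₖ₋₁ + pₖ₋₂, qₖ = aₖqₖ₋₁ + qₖ₋₂ (with p₋₁=1, p₋₂=0, q₋₁=0, q₋₂=1):
  k=0: a=23, p=23, q=1
  k=1: a=18, p=415, q=18
  k=2: a=2, p=853, q=37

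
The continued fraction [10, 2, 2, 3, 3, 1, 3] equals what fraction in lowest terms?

Fold from the inside: start with 3/1.
  1 + 1/3 = 4/3
  3 + 3/4 = 15/4
  3 + 4/15 = 49/15
  2 + 15/49 = 113/49
  2 + 49/113 = 275/113
  10 + 113/275 = 2863/275

2863/275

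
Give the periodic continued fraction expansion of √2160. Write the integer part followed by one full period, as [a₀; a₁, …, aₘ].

[46; 2, 9, 1, 4, 1, 9, 2, 92]

a₀ = ⌊√2160⌋ = 46.
With m₀=0, d₀=1 and mₖ₊₁ = dₖaₖ − mₖ, dₖ₊₁ = (n − mₖ₊₁²)/dₖ, aₖ₊₁ = ⌊(a₀+mₖ₊₁)/dₖ₊₁⌋:
  k=1: m=46, d=44, a=2
  k=2: m=42, d=9, a=9
  k=3: m=39, d=71, a=1
  k=4: m=32, d=16, a=4
  k=5: m=32, d=71, a=1
  k=6: m=39, d=9, a=9
  k=7: m=42, d=44, a=2
  k=8: m=46, d=1, a=92
d=1 and a=2a₀=92 at k=8, so the next step gives (m, d) = (46, 44) again — its k=1 value — and the period has length 8.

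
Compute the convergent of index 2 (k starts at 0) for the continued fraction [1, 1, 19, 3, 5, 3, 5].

39/20

Using pₖ = aₖpₖ₋₁ + pₖ₋₂, qₖ = aₖqₖ₋₁ + qₖ₋₂ (with p₋₁=1, p₋₂=0, q₋₁=0, q₋₂=1):
  k=0: a=1, p=1, q=1
  k=1: a=1, p=2, q=1
  k=2: a=19, p=39, q=20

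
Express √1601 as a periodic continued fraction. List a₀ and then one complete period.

a₀ = ⌊√1601⌋ = 40.

[40; 80]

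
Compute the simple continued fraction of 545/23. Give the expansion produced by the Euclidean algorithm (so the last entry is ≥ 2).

545 = 23·23 + 16
23 = 1·16 + 7
16 = 2·7 + 2
7 = 3·2 + 1
2 = 2·1 + 0  (stop)
So 545/23 = [23; 1, 2, 3, 2].

[23; 1, 2, 3, 2]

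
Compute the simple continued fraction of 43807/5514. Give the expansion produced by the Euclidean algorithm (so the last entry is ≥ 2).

[7; 1, 17, 12, 1, 2, 2, 3]

43807 = 7·5514 + 5209
5514 = 1·5209 + 305
5209 = 17·305 + 24
305 = 12·24 + 17
24 = 1·17 + 7
17 = 2·7 + 3
7 = 2·3 + 1
3 = 3·1 + 0  (stop)
So 43807/5514 = [7; 1, 17, 12, 1, 2, 2, 3].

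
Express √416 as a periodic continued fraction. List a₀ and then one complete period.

a₀ = ⌊√416⌋ = 20.
With m₀=0, d₀=1 and mₖ₊₁ = dₖaₖ − mₖ, dₖ₊₁ = (n − mₖ₊₁²)/dₖ, aₖ₊₁ = ⌊(a₀+mₖ₊₁)/dₖ₊₁⌋:
  k=1: m=20, d=16, a=2
  k=2: m=12, d=17, a=1
  k=3: m=5, d=23, a=1
  k=4: m=18, d=4, a=9
  k=5: m=18, d=23, a=1
  k=6: m=5, d=17, a=1
  k=7: m=12, d=16, a=2
  k=8: m=20, d=1, a=40
d=1 and a=2a₀=40 at k=8, so the next step gives (m, d) = (20, 16) again — its k=1 value — and the period has length 8.

[20; 2, 1, 1, 9, 1, 1, 2, 40]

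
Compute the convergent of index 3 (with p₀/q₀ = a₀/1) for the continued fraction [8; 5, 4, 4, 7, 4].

Using pₖ = aₖpₖ₋₁ + pₖ₋₂, qₖ = aₖqₖ₋₁ + qₖ₋₂ (with p₋₁=1, p₋₂=0, q₋₁=0, q₋₂=1):
  k=0: a=8, p=8, q=1
  k=1: a=5, p=41, q=5
  k=2: a=4, p=172, q=21
  k=3: a=4, p=729, q=89

729/89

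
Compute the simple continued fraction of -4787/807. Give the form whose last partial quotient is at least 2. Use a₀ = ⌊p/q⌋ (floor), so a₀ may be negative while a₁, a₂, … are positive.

[-6; 14, 1, 2, 18]

-4787 = -6×807 + 55
807 = 14×55 + 37
55 = 1×37 + 18
37 = 2×18 + 1
18 = 18×1 + 0  (stop)
So -4787/807 = [-6; 14, 1, 2, 18].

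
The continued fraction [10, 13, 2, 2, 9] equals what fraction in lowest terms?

Using pₖ = aₖpₖ₋₁ + pₖ₋₂ and qₖ = aₖqₖ₋₁ + qₖ₋₂:
  k=0: a=10, p=10, q=1
  k=1: a=13, p=131, q=13
  k=2: a=2, p=272, q=27
  k=3: a=2, p=675, q=67
  k=4: a=9, p=6347, q=630

6347/630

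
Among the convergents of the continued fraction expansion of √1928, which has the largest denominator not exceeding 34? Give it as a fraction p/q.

483/11

√1928 = [43; 1, 9, 1, 86, …] (period length 4).
Convergents:
  p_0/q_0 = 43/1
  p_1/q_1 = 44/1
  p_2/q_2 = 439/10
  p_3/q_3 = 483/11
  p_4/q_4 = 41977/956
q_3 = 11 ≤ 34 < 956 = q_4, so the answer is 483/11.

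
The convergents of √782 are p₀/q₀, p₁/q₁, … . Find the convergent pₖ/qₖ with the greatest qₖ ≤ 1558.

43037/1539

√782 = [27; 1, 26, 1, 54, …] (period length 4).
Convergents:
  p_0/q_0 = 27/1
  p_1/q_1 = 28/1
  p_2/q_2 = 755/27
  p_3/q_3 = 783/28
  p_4/q_4 = 43037/1539
  p_5/q_5 = 43820/1567
q_4 = 1539 ≤ 1558 < 1567 = q_5, so the answer is 43037/1539.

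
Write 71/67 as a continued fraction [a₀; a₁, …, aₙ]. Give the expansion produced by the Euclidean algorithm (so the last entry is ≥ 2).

[1; 16, 1, 3]

71 = 1*67 + 4
67 = 16*4 + 3
4 = 1*3 + 1
3 = 3*1 + 0  (stop)
So 71/67 = [1; 16, 1, 3].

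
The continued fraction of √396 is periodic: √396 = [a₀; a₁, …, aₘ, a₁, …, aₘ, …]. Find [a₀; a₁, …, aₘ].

a₀ = ⌊√396⌋ = 19.
With m₀=0, d₀=1 and mₖ₊₁ = dₖaₖ − mₖ, dₖ₊₁ = (n − mₖ₊₁²)/dₖ, aₖ₊₁ = ⌊(a₀+mₖ₊₁)/dₖ₊₁⌋:
  k=1: m=19, d=35, a=1
  k=2: m=16, d=4, a=8
  k=3: m=16, d=35, a=1
  k=4: m=19, d=1, a=38
d=1 and a=2a₀=38 at k=4, so the next step gives (m, d) = (19, 35) again — its k=1 value — and the period has length 4.

[19; 1, 8, 1, 38]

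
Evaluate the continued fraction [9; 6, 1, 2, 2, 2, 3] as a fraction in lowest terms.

3559/389

Fold from the inside: start with 3/1.
  2 + 1/3 = 7/3
  2 + 3/7 = 17/7
  2 + 7/17 = 41/17
  1 + 17/41 = 58/41
  6 + 41/58 = 389/58
  9 + 58/389 = 3559/389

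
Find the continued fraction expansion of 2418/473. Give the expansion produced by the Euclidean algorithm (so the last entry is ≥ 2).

2418 = 5·473 + 53
473 = 8·53 + 49
53 = 1·49 + 4
49 = 12·4 + 1
4 = 4·1 + 0  (stop)
So 2418/473 = [5; 8, 1, 12, 4].

[5; 8, 1, 12, 4]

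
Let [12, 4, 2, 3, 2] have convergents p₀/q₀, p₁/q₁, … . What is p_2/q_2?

Using pₖ = aₖpₖ₋₁ + pₖ₋₂, qₖ = aₖqₖ₋₁ + qₖ₋₂ (with p₋₁=1, p₋₂=0, q₋₁=0, q₋₂=1):
  k=0: a=12, p=12, q=1
  k=1: a=4, p=49, q=4
  k=2: a=2, p=110, q=9

110/9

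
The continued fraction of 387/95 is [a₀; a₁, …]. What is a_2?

387 = 4·95 + 7   →  a_0 = 4
95 = 13·7 + 4   →  a_1 = 13
7 = 1·4 + 3   →  a_2 = 1

1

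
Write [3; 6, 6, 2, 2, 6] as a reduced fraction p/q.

3991/1262

Using pₖ = aₖpₖ₋₁ + pₖ₋₂ and qₖ = aₖqₖ₋₁ + qₖ₋₂:
  k=0: a=3, p=3, q=1
  k=1: a=6, p=19, q=6
  k=2: a=6, p=117, q=37
  k=3: a=2, p=253, q=80
  k=4: a=2, p=623, q=197
  k=5: a=6, p=3991, q=1262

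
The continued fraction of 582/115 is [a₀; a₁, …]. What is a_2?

2

582 = 5·115 + 7   →  a_0 = 5
115 = 16·7 + 3   →  a_1 = 16
7 = 2·3 + 1   →  a_2 = 2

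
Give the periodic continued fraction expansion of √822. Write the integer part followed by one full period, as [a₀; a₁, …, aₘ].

a₀ = ⌊√822⌋ = 28.
With m₀=0, d₀=1 and mₖ₊₁ = dₖaₖ − mₖ, dₖ₊₁ = (n − mₖ₊₁²)/dₖ, aₖ₊₁ = ⌊(a₀+mₖ₊₁)/dₖ₊₁⌋:
  k=1: m=28, d=38, a=1
  k=2: m=10, d=19, a=2
  k=3: m=28, d=2, a=28
  k=4: m=28, d=19, a=2
  k=5: m=10, d=38, a=1
  k=6: m=28, d=1, a=56
d=1 and a=2a₀=56 at k=6, so the next step gives (m, d) = (28, 38) again — its k=1 value — and the period has length 6.

[28; 1, 2, 28, 2, 1, 56]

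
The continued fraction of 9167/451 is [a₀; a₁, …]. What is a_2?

14

9167 = 20·451 + 147   →  a_0 = 20
451 = 3·147 + 10   →  a_1 = 3
147 = 14·10 + 7   →  a_2 = 14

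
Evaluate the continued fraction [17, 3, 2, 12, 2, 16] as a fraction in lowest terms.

51568/2983

Using pₖ = aₖpₖ₋₁ + pₖ₋₂ and qₖ = aₖqₖ₋₁ + qₖ₋₂:
  k=0: a=17, p=17, q=1
  k=1: a=3, p=52, q=3
  k=2: a=2, p=121, q=7
  k=3: a=12, p=1504, q=87
  k=4: a=2, p=3129, q=181
  k=5: a=16, p=51568, q=2983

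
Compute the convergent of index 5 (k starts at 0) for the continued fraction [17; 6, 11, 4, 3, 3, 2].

Using pₖ = aₖpₖ₋₁ + pₖ₋₂, qₖ = aₖqₖ₋₁ + qₖ₋₂ (with p₋₁=1, p₋₂=0, q₋₁=0, q₋₂=1):
  k=0: a=17, p=17, q=1
  k=1: a=6, p=103, q=6
  k=2: a=11, p=1150, q=67
  k=3: a=4, p=4703, q=274
  k=4: a=3, p=15259, q=889
  k=5: a=3, p=50480, q=2941

50480/2941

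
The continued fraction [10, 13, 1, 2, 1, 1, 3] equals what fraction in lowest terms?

3455/343

Fold from the inside: start with 3/1.
  1 + 1/3 = 4/3
  1 + 3/4 = 7/4
  2 + 4/7 = 18/7
  1 + 7/18 = 25/18
  13 + 18/25 = 343/25
  10 + 25/343 = 3455/343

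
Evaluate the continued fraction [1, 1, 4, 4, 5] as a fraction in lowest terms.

Fold from the inside: start with 5/1.
  4 + 1/5 = 21/5
  4 + 5/21 = 89/21
  1 + 21/89 = 110/89
  1 + 89/110 = 199/110

199/110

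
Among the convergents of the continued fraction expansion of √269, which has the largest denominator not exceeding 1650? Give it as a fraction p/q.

13449/820

√269 = [16; 2, 2, 32, …] (period length 3).
Convergents:
  p_0/q_0 = 16/1
  p_1/q_1 = 33/2
  p_2/q_2 = 82/5
  p_3/q_3 = 2657/162
  p_4/q_4 = 5396/329
  p_5/q_5 = 13449/820
  p_6/q_6 = 435764/26569
q_5 = 820 ≤ 1650 < 26569 = q_6, so the answer is 13449/820.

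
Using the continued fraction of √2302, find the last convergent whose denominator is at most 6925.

√2302 = [47; 1, 46, 1, 94, …] (period length 4).
Convergents:
  p_0/q_0 = 47/1
  p_1/q_1 = 48/1
  p_2/q_2 = 2255/47
  p_3/q_3 = 2303/48
  p_4/q_4 = 218737/4559
  p_5/q_5 = 221040/4607
  p_6/q_6 = 10386577/216481
q_5 = 4607 ≤ 6925 < 216481 = q_6, so the answer is 221040/4607.

221040/4607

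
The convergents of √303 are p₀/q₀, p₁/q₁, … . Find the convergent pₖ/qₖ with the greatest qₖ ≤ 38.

√303 = [17; 2, 2, 5, 2, 2, 34, …] (period length 6).
Convergents:
  p_0/q_0 = 17/1
  p_1/q_1 = 35/2
  p_2/q_2 = 87/5
  p_3/q_3 = 470/27
  p_4/q_4 = 1027/59
q_3 = 27 ≤ 38 < 59 = q_4, so the answer is 470/27.

470/27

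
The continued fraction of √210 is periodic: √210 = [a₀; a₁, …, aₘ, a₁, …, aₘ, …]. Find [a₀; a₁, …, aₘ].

[14; 2, 28]

a₀ = ⌊√210⌋ = 14.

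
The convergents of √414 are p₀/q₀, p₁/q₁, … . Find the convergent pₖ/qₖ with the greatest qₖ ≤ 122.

997/49

√414 = [20; 2, 1, 7, 2, 7, 1, 2, 40, …] (period length 8).
Convergents:
  p_0/q_0 = 20/1
  p_1/q_1 = 41/2
  p_2/q_2 = 61/3
  p_3/q_3 = 468/23
  p_4/q_4 = 997/49
  p_5/q_5 = 7447/366
q_4 = 49 ≤ 122 < 366 = q_5, so the answer is 997/49.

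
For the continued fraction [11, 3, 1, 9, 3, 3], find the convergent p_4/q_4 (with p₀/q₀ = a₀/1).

Using pₖ = aₖpₖ₋₁ + pₖ₋₂, qₖ = aₖqₖ₋₁ + qₖ₋₂ (with p₋₁=1, p₋₂=0, q₋₁=0, q₋₂=1):
  k=0: a=11, p=11, q=1
  k=1: a=3, p=34, q=3
  k=2: a=1, p=45, q=4
  k=3: a=9, p=439, q=39
  k=4: a=3, p=1362, q=121

1362/121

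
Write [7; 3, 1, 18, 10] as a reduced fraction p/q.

5469/754

Fold from the inside: start with 10/1.
  18 + 1/10 = 181/10
  1 + 10/181 = 191/181
  3 + 181/191 = 754/191
  7 + 191/754 = 5469/754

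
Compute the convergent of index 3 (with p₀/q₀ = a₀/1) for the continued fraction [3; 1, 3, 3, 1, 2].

49/13

Using pₖ = aₖpₖ₋₁ + pₖ₋₂, qₖ = aₖqₖ₋₁ + qₖ₋₂ (with p₋₁=1, p₋₂=0, q₋₁=0, q₋₂=1):
  k=0: a=3, p=3, q=1
  k=1: a=1, p=4, q=1
  k=2: a=3, p=15, q=4
  k=3: a=3, p=49, q=13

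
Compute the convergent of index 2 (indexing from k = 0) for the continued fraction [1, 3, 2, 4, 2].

Using pₖ = aₖpₖ₋₁ + pₖ₋₂, qₖ = aₖqₖ₋₁ + qₖ₋₂ (with p₋₁=1, p₋₂=0, q₋₁=0, q₋₂=1):
  k=0: a=1, p=1, q=1
  k=1: a=3, p=4, q=3
  k=2: a=2, p=9, q=7

9/7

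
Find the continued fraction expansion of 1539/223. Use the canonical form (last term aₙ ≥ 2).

1539 = 6*223 + 201
223 = 1*201 + 22
201 = 9*22 + 3
22 = 7*3 + 1
3 = 3*1 + 0  (stop)
So 1539/223 = [6; 1, 9, 7, 3].

[6; 1, 9, 7, 3]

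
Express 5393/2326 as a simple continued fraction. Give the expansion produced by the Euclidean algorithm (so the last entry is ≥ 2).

[2; 3, 7, 5, 6, 1, 2]

5393 = 2·2326 + 741
2326 = 3·741 + 103
741 = 7·103 + 20
103 = 5·20 + 3
20 = 6·3 + 2
3 = 1·2 + 1
2 = 2·1 + 0  (stop)
So 5393/2326 = [2; 3, 7, 5, 6, 1, 2].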